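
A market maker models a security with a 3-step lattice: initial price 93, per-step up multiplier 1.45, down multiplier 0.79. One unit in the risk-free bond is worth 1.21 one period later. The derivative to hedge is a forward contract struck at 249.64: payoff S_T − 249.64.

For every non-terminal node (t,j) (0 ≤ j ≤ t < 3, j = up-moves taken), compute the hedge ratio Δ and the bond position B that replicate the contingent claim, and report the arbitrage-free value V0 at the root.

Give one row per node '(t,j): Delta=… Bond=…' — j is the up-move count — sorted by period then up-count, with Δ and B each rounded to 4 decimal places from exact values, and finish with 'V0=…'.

No-arbitrage ⇒ martingale measure with p* = (R−d)/(u−d) = 0.6364.
Terminal payoffs: V(3,0)=-203.7874, V(3,1)=-165.4801, V(3,2)=-95.1693, V(3,3)=33.8821
Node (2,0) S=58.0413: V=(p*·-165.4801+(1−p*)·-203.7874)/1.21=-148.2727; Δ=(-165.4801−-203.7874)/(84.1599−45.8526)=1.0000; B=V−Δ·S=-206.3140
Node (2,1) S=106.5315: V=(p*·-95.1693+(1−p*)·-165.4801)/1.21=-99.7825; Δ=(-95.1693−-165.4801)/(154.4707−84.1599)=1.0000; B=V−Δ·S=-206.3140
Node (2,2) S=195.5325: V=(p*·33.8821+(1−p*)·-95.1693)/1.21=-10.7815; Δ=(33.8821−-95.1693)/(283.5221−154.4707)=1.0000; B=V−Δ·S=-206.3140
Node (1,0) S=73.4700: V=(p*·-99.7825+(1−p*)·-148.2727)/1.21=-97.0375; Δ=(-99.7825−-148.2727)/(106.5315−58.0413)=1.0000; B=V−Δ·S=-170.5075
Node (1,1) S=134.8500: V=(p*·-10.7815+(1−p*)·-99.7825)/1.21=-35.6575; Δ=(-10.7815−-99.7825)/(195.5325−106.5315)=1.0000; B=V−Δ·S=-170.5075
Node (0,0) S=93.0000: V=(p*·-35.6575+(1−p*)·-97.0375)/1.21=-47.9153; Δ=(-35.6575−-97.0375)/(134.8500−73.4700)=1.0000; B=V−Δ·S=-140.9153
The time-0 hedge costs -47.9153, which is the no-arbitrage price.

(0,0): Delta=1.0000 Bond=-140.9153
(1,0): Delta=1.0000 Bond=-170.5075
(1,1): Delta=1.0000 Bond=-170.5075
(2,0): Delta=1.0000 Bond=-206.3140
(2,1): Delta=1.0000 Bond=-206.3140
(2,2): Delta=1.0000 Bond=-206.3140
V0=-47.9153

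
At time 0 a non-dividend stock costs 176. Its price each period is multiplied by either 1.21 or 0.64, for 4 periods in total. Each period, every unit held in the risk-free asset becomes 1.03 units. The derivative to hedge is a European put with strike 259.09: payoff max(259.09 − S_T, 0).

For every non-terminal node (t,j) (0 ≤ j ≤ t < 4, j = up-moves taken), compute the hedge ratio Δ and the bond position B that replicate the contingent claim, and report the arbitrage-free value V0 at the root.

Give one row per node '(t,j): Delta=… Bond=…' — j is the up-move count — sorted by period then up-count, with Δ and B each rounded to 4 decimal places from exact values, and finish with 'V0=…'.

(0,0): Delta=-0.6547 Bond=192.4343
(1,0): Delta=-1.0000 Bond=237.1041
(1,1): Delta=-0.5704 Bond=180.2550
(2,0): Delta=-1.0000 Bond=244.2172
(2,1): Delta=-1.0000 Bond=244.2172
(2,2): Delta=-0.4655 Bond=158.6375
(3,0): Delta=-1.0000 Bond=251.5437
(3,1): Delta=-1.0000 Bond=251.5437
(3,2): Delta=-1.0000 Bond=251.5437
(3,3): Delta=-0.3350 Bond=122.7134
V0=77.2104

The replicating-portfolio and risk-neutral prices coincide; use p* = (1.03−0.64)/(1.21−0.64) = 0.6842 for the latter.
Terminal values V(4,·): V(4,0)=229.5621, V(4,1)=203.2638, V(4,2)=153.5436, V(4,3)=59.5414, V(4,4)=0.0000
Node (3,0) S=46.1373: V=(p*·203.2638+(1−p*)·229.5621)/1.03=205.4063; Δ=(203.2638−229.5621)/(55.8262−29.5279)=-1.0000; B=V−Δ·S=251.5437
Node (3,1) S=87.2284: V=(p*·153.5436+(1−p*)·203.2638)/1.03=164.3153; Δ=(153.5436−203.2638)/(105.5464−55.8262)=-1.0000; B=V−Δ·S=251.5437
Node (3,2) S=164.9162: V=(p*·59.5414+(1−p*)·153.5436)/1.03=86.6275; Δ=(59.5414−153.5436)/(199.5486−105.5464)=-1.0000; B=V−Δ·S=251.5437
Node (3,3) S=311.7947: V=(p*·0.0000+(1−p*)·59.5414)/1.03=18.2549; Δ=(0.0000−59.5414)/(377.2716−199.5486)=-0.3350; B=V−Δ·S=122.7134
Node (2,0) S=72.0896: V=(p*·164.3153+(1−p*)·205.4063)/1.03=172.1276; Δ=(164.3153−205.4063)/(87.2284−46.1373)=-1.0000; B=V−Δ·S=244.2172
Node (2,1) S=136.2944: V=(p*·86.6275+(1−p*)·164.3153)/1.03=107.9228; Δ=(86.6275−164.3153)/(164.9162−87.2284)=-1.0000; B=V−Δ·S=244.2172
Node (2,2) S=257.6816: V=(p*·18.2549+(1−p*)·86.6275)/1.03=38.6857; Δ=(18.2549−86.6275)/(311.7947−164.9162)=-0.4655; B=V−Δ·S=158.6375
Node (1,0) S=112.6400: V=(p*·107.9228+(1−p*)·172.1276)/1.03=124.4641; Δ=(107.9228−172.1276)/(136.2944−72.0896)=-1.0000; B=V−Δ·S=237.1041
Node (1,1) S=212.9600: V=(p*·38.6857+(1−p*)·107.9228)/1.03=58.7864; Δ=(38.6857−107.9228)/(257.6816−136.2944)=-0.5704; B=V−Δ·S=180.2550
Node (0,0) S=176.0000: V=(p*·58.7864+(1−p*)·124.4641)/1.03=77.2104; Δ=(58.7864−124.4641)/(212.9600−112.6400)=-0.6547; B=V−Δ·S=192.4343
The time-0 hedge costs 77.2104, which is the no-arbitrage price.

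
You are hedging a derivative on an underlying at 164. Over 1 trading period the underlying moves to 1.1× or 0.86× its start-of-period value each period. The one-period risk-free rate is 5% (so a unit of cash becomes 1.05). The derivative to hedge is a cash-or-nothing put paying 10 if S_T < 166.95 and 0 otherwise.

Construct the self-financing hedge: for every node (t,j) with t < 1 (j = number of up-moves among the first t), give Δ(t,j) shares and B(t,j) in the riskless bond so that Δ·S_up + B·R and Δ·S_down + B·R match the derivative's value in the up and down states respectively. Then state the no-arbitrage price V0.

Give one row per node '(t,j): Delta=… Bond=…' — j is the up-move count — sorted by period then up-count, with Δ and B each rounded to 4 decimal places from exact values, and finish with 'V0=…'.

Under the risk-neutral measure, an up-move has probability p* = (R−d)/(u−d) = 0.7917 and values discount at R = 1.05.
Payoff layer (t=1): V(1,0)=10.0000, V(1,1)=0.0000
(0,0): S=164.0000. Δ = (V_up−V_dn)/(S_up−S_dn) = (0.0000−10.0000)/(180.4000−141.0400) = -0.2541. V = [p*·0.0000 + (1−p*)·10.0000]/1.05 = 1.9841. B = V − Δ·S = 43.6508.
The time-0 hedge costs 1.9841, which is the no-arbitrage price.

(0,0): Delta=-0.2541 Bond=43.6508
V0=1.9841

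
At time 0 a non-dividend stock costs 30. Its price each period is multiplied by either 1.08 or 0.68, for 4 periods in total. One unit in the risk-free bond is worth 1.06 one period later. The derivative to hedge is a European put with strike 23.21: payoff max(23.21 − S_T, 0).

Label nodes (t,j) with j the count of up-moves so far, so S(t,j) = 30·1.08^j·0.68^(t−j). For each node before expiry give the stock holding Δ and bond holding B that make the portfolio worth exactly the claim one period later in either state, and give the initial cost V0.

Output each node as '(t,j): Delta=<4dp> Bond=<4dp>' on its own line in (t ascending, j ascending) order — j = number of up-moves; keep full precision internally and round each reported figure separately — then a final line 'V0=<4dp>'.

Since d<R<u, set p* = (R−d)/(u−d) = 0.9500; price each node as the discounted p*-expectation of its children.
Terminal payoffs: V(4,0)=16.7956, V(4,1)=13.0224, V(4,2)=7.0297, V(4,3)=0.0000, V(4,4)=0.0000
  t=3,j=0: stock 9.4330 → up 10.1876 (V=13.0224), down 6.4144 (V=16.7956). Price 12.4633; hedge Δ=-1.0000, bond B=21.8962.
  t=3,j=1: stock 14.9818 → up 16.1803 (V=7.0297), down 10.1876 (V=13.0224). Price 6.9145; hedge Δ=-1.0000, bond B=21.8962.
  t=3,j=2: stock 23.7946 → up 25.6981 (V=0.0000), down 16.1803 (V=7.0297). Price 0.3316; hedge Δ=-0.7386, bond B=17.9058.
  t=3,j=3: stock 37.7914 → up 40.8147 (V=0.0000), down 25.6981 (V=0.0000). Price 0.0000; hedge Δ=0.0000, bond B=0.0000.
  t=2,j=0: stock 13.8720 → up 14.9818 (V=6.9145), down 9.4330 (V=12.4633). Price 6.7848; hedge Δ=-1.0000, bond B=20.6568.
  t=2,j=1: stock 22.0320 → up 23.7946 (V=0.3316), down 14.9818 (V=6.9145). Price 0.6233; hedge Δ=-0.7470, bond B=17.0805.
  t=2,j=2: stock 34.9920 → up 37.7914 (V=0.0000), down 23.7946 (V=0.3316). Price 0.0156; hedge Δ=-0.0237, bond B=0.8446.
  t=1,j=0: stock 20.4000 → up 22.0320 (V=0.6233), down 13.8720 (V=6.7848). Price 0.8787; hedge Δ=-0.7551, bond B=16.2824.
  t=1,j=1: stock 32.4000 → up 34.9920 (V=0.0156), down 22.0320 (V=0.6233). Price 0.0434; hedge Δ=-0.0469, bond B=1.5627.
  t=0,j=0: stock 30.0000 → up 32.4000 (V=0.0434), down 20.4000 (V=0.8787). Price 0.0804; hedge Δ=-0.0696, bond B=2.1685.
Root portfolio cost Δ·30+B reproduces V0=0.0804.

(0,0): Delta=-0.0696 Bond=2.1685
(1,0): Delta=-0.7551 Bond=16.2824
(1,1): Delta=-0.0469 Bond=1.5627
(2,0): Delta=-1.0000 Bond=20.6568
(2,1): Delta=-0.7470 Bond=17.0805
(2,2): Delta=-0.0237 Bond=0.8446
(3,0): Delta=-1.0000 Bond=21.8962
(3,1): Delta=-1.0000 Bond=21.8962
(3,2): Delta=-0.7386 Bond=17.9058
(3,3): Delta=0.0000 Bond=0.0000
V0=0.0804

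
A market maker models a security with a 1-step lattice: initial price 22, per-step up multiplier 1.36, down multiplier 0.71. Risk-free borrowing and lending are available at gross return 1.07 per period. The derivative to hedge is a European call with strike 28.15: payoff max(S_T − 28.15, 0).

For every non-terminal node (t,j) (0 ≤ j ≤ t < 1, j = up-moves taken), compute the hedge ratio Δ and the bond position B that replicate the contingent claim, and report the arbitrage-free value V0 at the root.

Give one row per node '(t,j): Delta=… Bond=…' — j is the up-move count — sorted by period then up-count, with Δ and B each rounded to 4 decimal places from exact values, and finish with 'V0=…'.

The replicating-portfolio and risk-neutral prices coincide; use p* = (1.07−0.71)/(1.36−0.71) = 0.5538 for the latter.
Payoff layer (t=1): V(1,0)=0.0000, V(1,1)=1.7700
  t=0,j=0: stock 22.0000 → up 29.9200 (V=1.7700), down 15.6200 (V=0.0000). Price 0.9162; hedge Δ=0.1238, bond B=-1.8069.
Root portfolio cost Δ·22+B reproduces V0=0.9162.

(0,0): Delta=0.1238 Bond=-1.8069
V0=0.9162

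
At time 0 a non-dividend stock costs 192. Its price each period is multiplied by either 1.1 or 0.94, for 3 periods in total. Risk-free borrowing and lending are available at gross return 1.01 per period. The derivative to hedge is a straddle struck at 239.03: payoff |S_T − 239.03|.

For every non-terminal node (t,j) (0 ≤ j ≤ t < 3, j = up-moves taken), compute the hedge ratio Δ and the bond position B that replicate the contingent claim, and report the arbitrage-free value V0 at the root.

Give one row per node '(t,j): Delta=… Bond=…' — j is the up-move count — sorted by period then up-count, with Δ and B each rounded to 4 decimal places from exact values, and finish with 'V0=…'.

Risk-neutral probability p* = (R−d)/(u−d) = (1.01−0.94)/(1.1−0.94) = 0.4375.
Terminal values V(3,·): V(3,0)=79.5579, V(3,1)=52.4137, V(3,2)=20.6492, V(3,3)=16.5220
(2,0): S=169.6512. Δ = (V_up−V_dn)/(S_up−S_dn) = (52.4137−79.5579)/(186.6163−159.4721) = -1.0000. V = [p*·52.4137 + (1−p*)·79.5579]/1.01 = 67.0122. B = V − Δ·S = 236.6634.
(2,1): S=198.5280. Δ = (V_up−V_dn)/(S_up−S_dn) = (20.6492−52.4137)/(218.3808−186.6163) = -1.0000. V = [p*·20.6492 + (1−p*)·52.4137]/1.01 = 38.1354. B = V − Δ·S = 236.6634.
(2,2): S=232.3200. Δ = (V_up−V_dn)/(S_up−S_dn) = (16.5220−20.6492)/(255.5520−218.3808) = -0.1110. V = [p*·16.5220 + (1−p*)·20.6492]/1.01 = 18.6570. B = V − Δ·S = 44.4520.
(1,0): S=180.4800. Δ = (V_up−V_dn)/(S_up−S_dn) = (38.1354−67.0122)/(198.5280−169.6512) = -1.0000. V = [p*·38.1354 + (1−p*)·67.0122]/1.01 = 53.8402. B = V − Δ·S = 234.3202.
(1,1): S=211.2000. Δ = (V_up−V_dn)/(S_up−S_dn) = (18.6570−38.1354)/(232.3200−198.5280) = -0.5764. V = [p*·18.6570 + (1−p*)·38.1354]/1.01 = 29.3204. B = V − Δ·S = 151.0603.
(0,0): S=192.0000. Δ = (V_up−V_dn)/(S_up−S_dn) = (29.3204−53.8402)/(211.2000−180.4800) = -0.7982. V = [p*·29.3204 + (1−p*)·53.8402]/1.01 = 42.6859. B = V − Δ·S = 195.9346.
Root portfolio cost Δ·192+B reproduces V0=42.6859.

(0,0): Delta=-0.7982 Bond=195.9346
(1,0): Delta=-1.0000 Bond=234.3202
(1,1): Delta=-0.5764 Bond=151.0603
(2,0): Delta=-1.0000 Bond=236.6634
(2,1): Delta=-1.0000 Bond=236.6634
(2,2): Delta=-0.1110 Bond=44.4520
V0=42.6859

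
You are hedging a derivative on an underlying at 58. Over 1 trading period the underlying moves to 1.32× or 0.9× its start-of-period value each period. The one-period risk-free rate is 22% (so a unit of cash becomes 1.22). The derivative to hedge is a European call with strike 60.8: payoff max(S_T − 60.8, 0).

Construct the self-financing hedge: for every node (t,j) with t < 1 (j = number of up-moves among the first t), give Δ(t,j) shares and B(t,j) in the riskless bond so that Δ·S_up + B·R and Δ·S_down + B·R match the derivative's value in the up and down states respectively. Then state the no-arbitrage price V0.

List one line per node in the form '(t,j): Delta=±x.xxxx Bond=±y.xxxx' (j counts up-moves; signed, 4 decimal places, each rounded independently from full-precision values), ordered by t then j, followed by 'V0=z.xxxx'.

Under the risk-neutral measure, an up-move has probability p* = (R−d)/(u−d) = 0.7619 and values discount at R = 1.22.
Terminal payoffs: V(1,0)=0.0000, V(1,1)=15.7600
  t=0,j=0: stock 58.0000 → up 76.5600 (V=15.7600), down 52.2000 (V=0.0000). Price 9.8423; hedge Δ=0.6470, bond B=-27.6815.
Each (Δ,B) replicates both successor values, so the strategy is self-financing and V0 is arbitrage-free.

(0,0): Delta=0.6470 Bond=-27.6815
V0=9.8423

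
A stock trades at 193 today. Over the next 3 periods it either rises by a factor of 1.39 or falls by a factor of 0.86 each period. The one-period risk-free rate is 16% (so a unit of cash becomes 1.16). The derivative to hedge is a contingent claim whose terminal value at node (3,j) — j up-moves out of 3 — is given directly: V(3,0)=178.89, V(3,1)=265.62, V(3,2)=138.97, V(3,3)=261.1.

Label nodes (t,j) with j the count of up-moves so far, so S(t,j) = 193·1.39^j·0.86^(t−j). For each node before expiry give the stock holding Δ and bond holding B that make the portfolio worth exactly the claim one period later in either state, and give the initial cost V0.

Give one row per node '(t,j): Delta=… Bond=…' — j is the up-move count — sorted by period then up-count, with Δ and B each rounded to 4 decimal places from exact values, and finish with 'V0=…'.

The replicating-portfolio and risk-neutral prices coincide; use p* = (1.16−0.86)/(1.39−0.86) = 0.5660 for the latter.
Terminal payoffs: V(3,0)=178.8900, V(3,1)=265.6200, V(3,2)=138.9700, V(3,3)=261.1000
Node (2,0) S=142.7428: V=(p*·265.6200+(1−p*)·178.8900)/1.16=196.5366; Δ=(265.6200−178.8900)/(198.4125−122.7588)=1.1464; B=V−Δ·S=32.8951
Node (2,1) S=230.7122: V=(p*·138.9700+(1−p*)·265.6200)/1.16=167.1822; Δ=(138.9700−265.6200)/(320.6900−198.4125)=-1.0358; B=V−Δ·S=406.1444
Node (2,2) S=372.8953: V=(p*·261.1000+(1−p*)·138.9700)/1.16=179.3967; Δ=(261.1000−138.9700)/(518.3245−320.6900)=0.6180; B=V−Δ·S=-51.0372
Node (1,0) S=165.9800: V=(p*·167.1822+(1−p*)·196.5366)/1.16=155.1042; Δ=(167.1822−196.5366)/(230.7122−142.7428)=-0.3337; B=V−Δ·S=210.4899
Node (1,1) S=268.2700: V=(p*·179.3967+(1−p*)·167.1822)/1.16=150.0828; Δ=(179.3967−167.1822)/(372.8953−230.7122)=0.0859; B=V−Δ·S=127.0365
Node (0,0) S=193.0000: V=(p*·150.0828+(1−p*)·155.1042)/1.16=131.2603; Δ=(150.0828−155.1042)/(268.2700−165.9800)=-0.0491; B=V−Δ·S=140.7346
The time-0 hedge costs 131.2603, which is the no-arbitrage price.

(0,0): Delta=-0.0491 Bond=140.7346
(1,0): Delta=-0.3337 Bond=210.4899
(1,1): Delta=0.0859 Bond=127.0365
(2,0): Delta=1.1464 Bond=32.8951
(2,1): Delta=-1.0358 Bond=406.1444
(2,2): Delta=0.6180 Bond=-51.0372
V0=131.2603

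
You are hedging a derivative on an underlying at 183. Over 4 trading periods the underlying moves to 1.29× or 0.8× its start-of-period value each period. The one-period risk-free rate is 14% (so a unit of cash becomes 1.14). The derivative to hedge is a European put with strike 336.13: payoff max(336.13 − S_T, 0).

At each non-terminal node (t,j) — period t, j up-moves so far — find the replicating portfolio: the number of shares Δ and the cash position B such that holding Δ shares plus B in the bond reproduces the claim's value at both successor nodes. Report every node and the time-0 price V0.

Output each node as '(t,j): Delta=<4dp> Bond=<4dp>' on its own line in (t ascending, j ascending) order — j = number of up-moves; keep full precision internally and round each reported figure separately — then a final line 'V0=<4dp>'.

(0,0): Delta=-0.5709 Bond=143.9097
(1,0): Delta=-1.0000 Bond=226.8782
(1,1): Delta=-0.4535 Bond=136.3418
(2,0): Delta=-1.0000 Bond=258.6411
(2,1): Delta=-1.0000 Bond=258.6411
(2,2): Delta=-0.3040 Bond=109.8952
(3,0): Delta=-1.0000 Bond=294.8509
(3,1): Delta=-1.0000 Bond=294.8509
(3,2): Delta=-1.0000 Bond=294.8509
(3,3): Delta=-0.1135 Bond=50.4701
V0=39.4361

No-arbitrage ⇒ martingale measure with p* = (R−d)/(u−d) = 0.6939.
Payoff layer (t=4): V(4,0)=261.1732, V(4,1)=215.2622, V(4,2)=141.2306, V(4,3)=21.8547, V(4,4)=0.0000
(3,0): S=93.6960. Δ = (V_up−V_dn)/(S_up−S_dn) = (215.2622−261.1732)/(120.8678−74.9568) = -1.0000. V = [p*·215.2622 + (1−p*)·261.1732]/1.14 = 201.1549. B = V − Δ·S = 294.8509.
(3,1): S=151.0848. Δ = (V_up−V_dn)/(S_up−S_dn) = (141.2306−215.2622)/(194.8994−120.8678) = -1.0000. V = [p*·141.2306 + (1−p*)·215.2622]/1.14 = 143.7661. B = V − Δ·S = 294.8509.
(3,2): S=243.6242. Δ = (V_up−V_dn)/(S_up−S_dn) = (21.8547−141.2306)/(314.2753−194.8994) = -1.0000. V = [p*·21.8547 + (1−p*)·141.2306]/1.14 = 51.2266. B = V − Δ·S = 294.8509.
(3,3): S=392.8441. Δ = (V_up−V_dn)/(S_up−S_dn) = (0.0000−21.8547)/(506.7689−314.2753) = -0.1135. V = [p*·0.0000 + (1−p*)·21.8547]/1.14 = 5.8686. B = V − Δ·S = 50.4701.
(2,0): S=117.1200. Δ = (V_up−V_dn)/(S_up−S_dn) = (143.7661−201.1549)/(151.0848−93.6960) = -1.0000. V = [p*·143.7661 + (1−p*)·201.1549]/1.14 = 141.5211. B = V − Δ·S = 258.6411.
(2,1): S=188.8560. Δ = (V_up−V_dn)/(S_up−S_dn) = (51.2266−143.7661)/(243.6242−151.0848) = -1.0000. V = [p*·51.2266 + (1−p*)·143.7661]/1.14 = 69.7851. B = V − Δ·S = 258.6411.
(2,2): S=304.5303. Δ = (V_up−V_dn)/(S_up−S_dn) = (5.8686−51.2266)/(392.8441−243.6242) = -0.3040. V = [p*·5.8686 + (1−p*)·51.2266]/1.14 = 17.3278. B = V − Δ·S = 109.8952.
(1,0): S=146.4000. Δ = (V_up−V_dn)/(S_up−S_dn) = (69.7851−141.5211)/(188.8560−117.1200) = -1.0000. V = [p*·69.7851 + (1−p*)·141.5211]/1.14 = 80.4782. B = V − Δ·S = 226.8782.
(1,1): S=236.0700. Δ = (V_up−V_dn)/(S_up−S_dn) = (17.3278−69.7851)/(304.5303−188.8560) = -0.4535. V = [p*·17.3278 + (1−p*)·69.7851]/1.14 = 29.2861. B = V − Δ·S = 136.3418.
(0,0): S=183.0000. Δ = (V_up−V_dn)/(S_up−S_dn) = (29.2861−80.4782)/(236.0700−146.4000) = -0.5709. V = [p*·29.2861 + (1−p*)·80.4782]/1.14 = 39.4361. B = V − Δ·S = 143.9097.
Check: Δ(0,0)·S0 + B(0,0) = 39.4361 = V0.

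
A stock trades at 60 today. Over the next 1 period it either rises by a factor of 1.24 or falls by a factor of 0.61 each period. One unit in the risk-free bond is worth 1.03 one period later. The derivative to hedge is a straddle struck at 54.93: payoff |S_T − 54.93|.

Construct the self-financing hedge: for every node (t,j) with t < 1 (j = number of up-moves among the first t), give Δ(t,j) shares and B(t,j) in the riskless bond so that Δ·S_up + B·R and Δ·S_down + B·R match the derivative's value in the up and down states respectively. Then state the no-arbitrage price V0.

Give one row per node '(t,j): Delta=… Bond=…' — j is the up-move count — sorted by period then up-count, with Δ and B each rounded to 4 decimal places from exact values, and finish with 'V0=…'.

The replicating-portfolio and risk-neutral prices coincide; use p* = (1.03−0.61)/(1.24−0.61) = 0.6667 for the latter.
At expiry t=1: V(1,0)=18.3300, V(1,1)=19.4700
(0,0): S=60.0000. Δ = (V_up−V_dn)/(S_up−S_dn) = (19.4700−18.3300)/(74.4000−36.6000) = 0.0302. V = [p*·19.4700 + (1−p*)·18.3300]/1.03 = 18.5340. B = V − Δ·S = 16.7245.
Each (Δ,B) replicates both successor values, so the strategy is self-financing and V0 is arbitrage-free.

(0,0): Delta=0.0302 Bond=16.7245
V0=18.5340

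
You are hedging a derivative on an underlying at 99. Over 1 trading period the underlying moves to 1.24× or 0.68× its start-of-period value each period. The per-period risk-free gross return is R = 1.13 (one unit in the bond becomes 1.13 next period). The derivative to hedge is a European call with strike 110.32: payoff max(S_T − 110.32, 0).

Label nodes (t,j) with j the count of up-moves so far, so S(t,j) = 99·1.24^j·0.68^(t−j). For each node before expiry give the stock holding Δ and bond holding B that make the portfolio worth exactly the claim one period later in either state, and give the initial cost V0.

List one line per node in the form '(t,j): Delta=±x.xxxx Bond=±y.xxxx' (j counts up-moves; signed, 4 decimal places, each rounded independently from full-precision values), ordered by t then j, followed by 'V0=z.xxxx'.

The replicating-portfolio and risk-neutral prices coincide; use p* = (1.13−0.68)/(1.24−0.68) = 0.8036 for the latter.
At expiry t=1: V(1,0)=0.0000, V(1,1)=12.4400
(0,0): S=99.0000. Δ = (V_up−V_dn)/(S_up−S_dn) = (12.4400−0.0000)/(122.7600−67.3200) = 0.2244. V = [p*·12.4400 + (1−p*)·0.0000]/1.13 = 8.8464. B = V − Δ·S = -13.3679.
Each (Δ,B) replicates both successor values, so the strategy is self-financing and V0 is arbitrage-free.

(0,0): Delta=0.2244 Bond=-13.3679
V0=8.8464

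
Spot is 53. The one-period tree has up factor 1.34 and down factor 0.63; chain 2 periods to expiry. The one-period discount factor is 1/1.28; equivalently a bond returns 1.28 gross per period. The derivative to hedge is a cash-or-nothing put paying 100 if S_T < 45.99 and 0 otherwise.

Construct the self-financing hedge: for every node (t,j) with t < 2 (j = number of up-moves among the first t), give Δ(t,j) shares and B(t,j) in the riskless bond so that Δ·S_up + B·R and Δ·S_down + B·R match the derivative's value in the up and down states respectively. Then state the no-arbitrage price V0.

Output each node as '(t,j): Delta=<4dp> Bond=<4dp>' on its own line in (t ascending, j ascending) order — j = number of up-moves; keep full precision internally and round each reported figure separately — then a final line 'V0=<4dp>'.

(0,0): Delta=-1.9007 Bond=110.6164
(1,0): Delta=0.0000 Bond=78.1250
(1,1): Delta=-1.9832 Bond=147.4472
V0=9.8799

Under the risk-neutral measure, an up-move has probability p* = (R−d)/(u−d) = 0.9155 and values discount at R = 1.28.
Terminal payoffs: V(2,0)=100.0000, V(2,1)=100.0000, V(2,2)=0.0000
(1,0): S=33.3900. Δ = (V_up−V_dn)/(S_up−S_dn) = (100.0000−100.0000)/(44.7426−21.0357) = 0.0000. V = [p*·100.0000 + (1−p*)·100.0000]/1.28 = 78.1250. B = V − Δ·S = 78.1250.
(1,1): S=71.0200. Δ = (V_up−V_dn)/(S_up−S_dn) = (0.0000−100.0000)/(95.1668−44.7426) = -1.9832. V = [p*·0.0000 + (1−p*)·100.0000]/1.28 = 6.6021. B = V − Δ·S = 147.4472.
(0,0): S=53.0000. Δ = (V_up−V_dn)/(S_up−S_dn) = (6.6021−78.1250)/(71.0200−33.3900) = -1.9007. V = [p*·6.6021 + (1−p*)·78.1250]/1.28 = 9.8799. B = V − Δ·S = 110.6164.
Each (Δ,B) replicates both successor values, so the strategy is self-financing and V0 is arbitrage-free.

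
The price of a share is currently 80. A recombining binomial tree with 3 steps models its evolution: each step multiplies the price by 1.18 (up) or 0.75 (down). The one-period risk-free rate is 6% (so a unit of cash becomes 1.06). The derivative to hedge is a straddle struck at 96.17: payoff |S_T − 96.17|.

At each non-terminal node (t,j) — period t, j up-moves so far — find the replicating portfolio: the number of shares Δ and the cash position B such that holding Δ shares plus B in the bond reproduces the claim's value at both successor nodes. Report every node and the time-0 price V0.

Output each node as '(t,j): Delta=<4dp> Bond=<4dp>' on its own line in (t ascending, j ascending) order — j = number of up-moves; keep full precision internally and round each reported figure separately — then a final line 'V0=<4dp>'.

(0,0): Delta=-0.0514 Bond=27.0518
(1,0): Delta=-1.0000 Bond=85.5910
(1,1): Delta=0.1820 Bond=6.6429
(2,0): Delta=-1.0000 Bond=90.7264
(2,1): Delta=-1.0000 Bond=90.7264
(2,2): Delta=0.4728 Bond=-25.3527
V0=22.9399

Risk-neutral probability p* = (R−d)/(u−d) = (1.06−0.75)/(1.18−0.75) = 0.7209.
Terminal values V(3,·): V(3,0)=62.4200, V(3,1)=43.0700, V(3,2)=12.6260, V(3,3)=35.2726
  t=2,j=0: stock 45.0000 → up 53.1000 (V=43.0700), down 33.7500 (V=62.4200). Price 45.7264; hedge Δ=-1.0000, bond B=90.7264.
  t=2,j=1: stock 70.8000 → up 83.5440 (V=12.6260), down 53.1000 (V=43.0700). Price 19.9264; hedge Δ=-1.0000, bond B=90.7264.
  t=2,j=2: stock 111.3920 → up 131.4426 (V=35.2726), down 83.5440 (V=12.6260). Price 27.3138; hedge Δ=0.4728, bond B=-25.3527.
  t=1,j=0: stock 60.0000 → up 70.8000 (V=19.9264), down 45.0000 (V=45.7264). Price 25.5910; hedge Δ=-1.0000, bond B=85.5910.
  t=1,j=1: stock 94.4000 → up 111.3920 (V=27.3138), down 70.8000 (V=19.9264). Price 23.8228; hedge Δ=0.1820, bond B=6.6429.
  t=0,j=0: stock 80.0000 → up 94.4000 (V=23.8228), down 60.0000 (V=25.5910). Price 22.9399; hedge Δ=-0.0514, bond B=27.0518.
Root portfolio cost Δ·80+B reproduces V0=22.9399.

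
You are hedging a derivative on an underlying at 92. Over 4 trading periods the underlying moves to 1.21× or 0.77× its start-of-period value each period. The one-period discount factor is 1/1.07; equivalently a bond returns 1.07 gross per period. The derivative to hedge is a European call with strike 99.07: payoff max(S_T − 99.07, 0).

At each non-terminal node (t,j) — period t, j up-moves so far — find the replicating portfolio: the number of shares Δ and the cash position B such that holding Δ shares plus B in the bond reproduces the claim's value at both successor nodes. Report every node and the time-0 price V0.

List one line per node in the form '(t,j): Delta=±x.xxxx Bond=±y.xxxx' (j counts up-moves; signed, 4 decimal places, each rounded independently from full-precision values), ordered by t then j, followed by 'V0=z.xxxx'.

No-arbitrage ⇒ martingale measure with p* = (R−d)/(u−d) = 0.6818.
Payoff layer (t=4): V(4,0)=0.0000, V(4,1)=0.0000, V(4,2)=0.0000, V(4,3)=26.4274, V(4,4)=98.1402
(3,0): S=42.0010. Δ = (V_up−V_dn)/(S_up−S_dn) = (0.0000−0.0000)/(50.8213−32.3408) = 0.0000. V = [p*·0.0000 + (1−p*)·0.0000]/1.07 = 0.0000. B = V − Δ·S = 0.0000.
(3,1): S=66.0016. Δ = (V_up−V_dn)/(S_up−S_dn) = (0.0000−0.0000)/(79.8620−50.8213) = 0.0000. V = [p*·0.0000 + (1−p*)·0.0000]/1.07 = 0.0000. B = V − Δ·S = 0.0000.
(3,2): S=103.7168. Δ = (V_up−V_dn)/(S_up−S_dn) = (26.4274−0.0000)/(125.4974−79.8620) = 0.5791. V = [p*·26.4274 + (1−p*)·0.0000]/1.07 = 16.8399. B = V − Δ·S = -43.2224.
(3,3): S=162.9836. Δ = (V_up−V_dn)/(S_up−S_dn) = (98.1402−26.4274)/(197.2102−125.4974) = 1.0000. V = [p*·98.1402 + (1−p*)·26.4274]/1.07 = 70.3948. B = V − Δ·S = -92.5888.
(2,0): S=54.5468. Δ = (V_up−V_dn)/(S_up−S_dn) = (0.0000−0.0000)/(66.0016−42.0010) = 0.0000. V = [p*·0.0000 + (1−p*)·0.0000]/1.07 = 0.0000. B = V − Δ·S = 0.0000.
(2,1): S=85.7164. Δ = (V_up−V_dn)/(S_up−S_dn) = (16.8399−0.0000)/(103.7168−66.0016) = 0.4465. V = [p*·16.8399 + (1−p*)·0.0000]/1.07 = 10.7306. B = V − Δ·S = -27.5419.
(2,2): S=134.6972. Δ = (V_up−V_dn)/(S_up−S_dn) = (70.3948−16.8399)/(162.9836−103.7168) = 0.9036. V = [p*·70.3948 + (1−p*)·16.8399]/1.07 = 49.8641. B = V − Δ·S = -71.8517.
(1,0): S=70.8400. Δ = (V_up−V_dn)/(S_up−S_dn) = (10.7306−0.0000)/(85.7164−54.5468) = 0.3443. V = [p*·10.7306 + (1−p*)·0.0000]/1.07 = 6.8377. B = V − Δ·S = -17.5500.
(1,1): S=111.3200. Δ = (V_up−V_dn)/(S_up−S_dn) = (49.8641−10.7306)/(134.6972−85.7164) = 0.7990. V = [p*·49.8641 + (1−p*)·10.7306]/1.07 = 34.9650. B = V − Δ·S = -53.9749.
(0,0): S=92.0000. Δ = (V_up−V_dn)/(S_up−S_dn) = (34.9650−6.8377)/(111.3200−70.8400) = 0.6948. V = [p*·34.9650 + (1−p*)·6.8377]/1.07 = 24.3135. B = V − Δ·S = -39.6123.
The time-0 hedge costs 24.3135, which is the no-arbitrage price.

(0,0): Delta=0.6948 Bond=-39.6123
(1,0): Delta=0.3443 Bond=-17.5500
(1,1): Delta=0.7990 Bond=-53.9749
(2,0): Delta=0.0000 Bond=0.0000
(2,1): Delta=0.4465 Bond=-27.5419
(2,2): Delta=0.9036 Bond=-71.8517
(3,0): Delta=0.0000 Bond=0.0000
(3,1): Delta=0.0000 Bond=0.0000
(3,2): Delta=0.5791 Bond=-43.2224
(3,3): Delta=1.0000 Bond=-92.5888
V0=24.3135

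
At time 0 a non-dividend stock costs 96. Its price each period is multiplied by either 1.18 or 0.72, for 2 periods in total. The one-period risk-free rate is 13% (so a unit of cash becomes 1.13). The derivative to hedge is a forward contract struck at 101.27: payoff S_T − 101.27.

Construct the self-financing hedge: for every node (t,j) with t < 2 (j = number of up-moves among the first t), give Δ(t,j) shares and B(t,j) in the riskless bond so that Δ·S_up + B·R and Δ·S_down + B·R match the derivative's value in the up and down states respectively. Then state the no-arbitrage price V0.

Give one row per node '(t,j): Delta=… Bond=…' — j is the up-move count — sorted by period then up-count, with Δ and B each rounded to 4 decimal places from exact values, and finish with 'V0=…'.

(0,0): Delta=1.0000 Bond=-79.3093
(1,0): Delta=1.0000 Bond=-89.6195
(1,1): Delta=1.0000 Bond=-89.6195
V0=16.6907

Under the risk-neutral measure, an up-move has probability p* = (R−d)/(u−d) = 0.8913 and values discount at R = 1.13.
Payoff layer (t=2): V(2,0)=-51.5036, V(2,1)=-19.7084, V(2,2)=32.4004
Node (1,0) S=69.1200: V=(p*·-19.7084+(1−p*)·-51.5036)/1.13=-20.4995; Δ=(-19.7084−-51.5036)/(81.5616−49.7664)=1.0000; B=V−Δ·S=-89.6195
Node (1,1) S=113.2800: V=(p*·32.4004+(1−p*)·-19.7084)/1.13=23.6605; Δ=(32.4004−-19.7084)/(133.6704−81.5616)=1.0000; B=V−Δ·S=-89.6195
Node (0,0) S=96.0000: V=(p*·23.6605+(1−p*)·-20.4995)/1.13=16.6907; Δ=(23.6605−-20.4995)/(113.2800−69.1200)=1.0000; B=V−Δ·S=-79.3093
Root portfolio cost Δ·96+B reproduces V0=16.6907.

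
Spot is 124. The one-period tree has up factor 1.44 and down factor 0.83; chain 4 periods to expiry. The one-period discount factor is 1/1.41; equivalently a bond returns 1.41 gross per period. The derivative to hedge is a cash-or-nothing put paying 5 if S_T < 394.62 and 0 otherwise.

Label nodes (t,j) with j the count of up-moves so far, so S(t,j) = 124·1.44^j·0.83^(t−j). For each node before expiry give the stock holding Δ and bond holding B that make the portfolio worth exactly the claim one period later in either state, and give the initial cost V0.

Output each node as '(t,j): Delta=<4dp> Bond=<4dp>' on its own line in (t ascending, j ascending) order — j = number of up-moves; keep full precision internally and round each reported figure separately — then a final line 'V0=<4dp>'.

Under the risk-neutral measure, an up-move has probability p* = (R−d)/(u−d) = 0.9508 and values discount at R = 1.41.
Payoff layer (t=4): V(4,0)=5.0000, V(4,1)=5.0000, V(4,2)=5.0000, V(4,3)=5.0000, V(4,4)=0.0000
(3,0): S=70.9016. Δ = (V_up−V_dn)/(S_up−S_dn) = (5.0000−5.0000)/(102.0983−58.8483) = 0.0000. V = [p*·5.0000 + (1−p*)·5.0000]/1.41 = 3.5461. B = V − Δ·S = 3.5461.
(3,1): S=123.0100. Δ = (V_up−V_dn)/(S_up−S_dn) = (5.0000−5.0000)/(177.1344−102.0983) = 0.0000. V = [p*·5.0000 + (1−p*)·5.0000]/1.41 = 3.5461. B = V − Δ·S = 3.5461.
(3,2): S=213.4149. Δ = (V_up−V_dn)/(S_up−S_dn) = (5.0000−5.0000)/(307.3175−177.1344) = 0.0000. V = [p*·5.0000 + (1−p*)·5.0000]/1.41 = 3.5461. B = V − Δ·S = 3.5461.
(3,3): S=370.2620. Δ = (V_up−V_dn)/(S_up−S_dn) = (0.0000−5.0000)/(533.1773−307.3175) = -0.0221. V = [p*·0.0000 + (1−p*)·5.0000]/1.41 = 0.1744. B = V − Δ·S = 8.3711.
(2,0): S=85.4236. Δ = (V_up−V_dn)/(S_up−S_dn) = (3.5461−3.5461)/(123.0100−70.9016) = 0.0000. V = [p*·3.5461 + (1−p*)·3.5461]/1.41 = 2.5150. B = V − Δ·S = 2.5150.
(2,1): S=148.2048. Δ = (V_up−V_dn)/(S_up−S_dn) = (3.5461−3.5461)/(213.4149−123.0100) = 0.0000. V = [p*·3.5461 + (1−p*)·3.5461]/1.41 = 2.5150. B = V − Δ·S = 2.5150.
(2,2): S=257.1264. Δ = (V_up−V_dn)/(S_up−S_dn) = (0.1744−3.5461)/(370.2620−213.4149) = -0.0215. V = [p*·0.1744 + (1−p*)·3.5461]/1.41 = 0.2413. B = V − Δ·S = 5.7687.
(1,0): S=102.9200. Δ = (V_up−V_dn)/(S_up−S_dn) = (2.5150−2.5150)/(148.2048−85.4236) = 0.0000. V = [p*·2.5150 + (1−p*)·2.5150]/1.41 = 1.7837. B = V − Δ·S = 1.7837.
(1,1): S=178.5600. Δ = (V_up−V_dn)/(S_up−S_dn) = (0.2413−2.5150)/(257.1264−148.2048) = -0.0209. V = [p*·0.2413 + (1−p*)·2.5150]/1.41 = 0.2504. B = V − Δ·S = 3.9778.
(0,0): S=124.0000. Δ = (V_up−V_dn)/(S_up−S_dn) = (0.2504−1.7837)/(178.5600−102.9200) = -0.0203. V = [p*·0.2504 + (1−p*)·1.7837]/1.41 = 0.2311. B = V − Δ·S = 2.7446.
Self-financing check: at every node Δ·S+B equals the discounted successor values.

(0,0): Delta=-0.0203 Bond=2.7446
(1,0): Delta=0.0000 Bond=1.7837
(1,1): Delta=-0.0209 Bond=3.9778
(2,0): Delta=0.0000 Bond=2.5150
(2,1): Delta=0.0000 Bond=2.5150
(2,2): Delta=-0.0215 Bond=5.7687
(3,0): Delta=0.0000 Bond=3.5461
(3,1): Delta=0.0000 Bond=3.5461
(3,2): Delta=0.0000 Bond=3.5461
(3,3): Delta=-0.0221 Bond=8.3711
V0=0.2311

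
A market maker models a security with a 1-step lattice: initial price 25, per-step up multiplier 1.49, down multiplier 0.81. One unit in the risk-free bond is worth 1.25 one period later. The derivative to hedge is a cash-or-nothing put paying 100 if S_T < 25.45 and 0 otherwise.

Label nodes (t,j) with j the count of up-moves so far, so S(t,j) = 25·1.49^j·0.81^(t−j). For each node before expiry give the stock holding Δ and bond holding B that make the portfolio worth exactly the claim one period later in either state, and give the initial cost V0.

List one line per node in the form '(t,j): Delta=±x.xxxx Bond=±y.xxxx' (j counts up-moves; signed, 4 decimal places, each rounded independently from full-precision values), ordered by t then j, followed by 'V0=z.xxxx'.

(0,0): Delta=-5.8824 Bond=175.2941
V0=28.2353

No-arbitrage ⇒ martingale measure with p* = (R−d)/(u−d) = 0.6471.
Terminal values V(1,·): V(1,0)=100.0000, V(1,1)=0.0000
  t=0,j=0: stock 25.0000 → up 37.2500 (V=0.0000), down 20.2500 (V=100.0000). Price 28.2353; hedge Δ=-5.8824, bond B=175.2941.
Each (Δ,B) replicates both successor values, so the strategy is self-financing and V0 is arbitrage-free.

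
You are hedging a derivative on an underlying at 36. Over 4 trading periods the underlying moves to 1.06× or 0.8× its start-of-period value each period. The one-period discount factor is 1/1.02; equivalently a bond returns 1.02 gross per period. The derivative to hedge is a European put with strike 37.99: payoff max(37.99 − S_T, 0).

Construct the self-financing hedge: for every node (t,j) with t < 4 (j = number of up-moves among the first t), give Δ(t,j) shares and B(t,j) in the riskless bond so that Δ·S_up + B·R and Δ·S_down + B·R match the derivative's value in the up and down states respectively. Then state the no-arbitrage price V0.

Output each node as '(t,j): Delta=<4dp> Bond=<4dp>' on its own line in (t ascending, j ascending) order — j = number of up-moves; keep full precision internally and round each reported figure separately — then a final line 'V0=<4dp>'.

Under the risk-neutral measure, an up-move has probability p* = (R−d)/(u−d) = 0.8462 and values discount at R = 1.02.
At expiry t=4: V(4,0)=23.2444, V(4,1)=18.4521, V(4,2)=12.1023, V(4,3)=3.6887, V(4,4)=0.0000
  t=3,j=0: stock 18.4320 → up 19.5379 (V=18.4521), down 14.7456 (V=23.2444). Price 18.8131; hedge Δ=-1.0000, bond B=37.2451.
  t=3,j=1: stock 24.4224 → up 25.8877 (V=12.1023), down 19.5379 (V=18.4521). Price 12.8227; hedge Δ=-1.0000, bond B=37.2451.
  t=3,j=2: stock 32.3597 → up 34.3013 (V=3.6887), down 25.8877 (V=12.1023). Price 4.8854; hedge Δ=-1.0000, bond B=37.2451.
  t=3,j=3: stock 42.8766 → up 45.4492 (V=0.0000), down 34.3013 (V=3.6887). Price 0.5564; hedge Δ=-0.3309, bond B=14.7438.
  t=2,j=0: stock 23.0400 → up 24.4224 (V=12.8227), down 18.4320 (V=18.8131). Price 13.4748; hedge Δ=-1.0000, bond B=36.5148.
  t=2,j=1: stock 30.5280 → up 32.3597 (V=4.8854), down 24.4224 (V=12.8227). Price 5.9868; hedge Δ=-1.0000, bond B=36.5148.
  t=2,j=2: stock 40.4496 → up 42.8766 (V=0.5564), down 32.3597 (V=4.8854). Price 1.1984; hedge Δ=-0.4116, bond B=17.8486.
  t=1,j=0: stock 28.8000 → up 30.5280 (V=5.9868), down 23.0400 (V=13.4748). Price 6.9988; hedge Δ=-1.0000, bond B=35.7988.
  t=1,j=1: stock 38.1600 → up 40.4496 (V=1.1984), down 30.5280 (V=5.9868). Price 1.8971; hedge Δ=-0.4826, bond B=20.3140.
  t=0,j=0: stock 36.0000 → up 38.1600 (V=1.8971), down 28.8000 (V=6.9988). Price 2.6294; hedge Δ=-0.5451, bond B=22.2513.
Self-financing check: at every node Δ·S+B equals the discounted successor values.

(0,0): Delta=-0.5451 Bond=22.2513
(1,0): Delta=-1.0000 Bond=35.7988
(1,1): Delta=-0.4826 Bond=20.3140
(2,0): Delta=-1.0000 Bond=36.5148
(2,1): Delta=-1.0000 Bond=36.5148
(2,2): Delta=-0.4116 Bond=17.8486
(3,0): Delta=-1.0000 Bond=37.2451
(3,1): Delta=-1.0000 Bond=37.2451
(3,2): Delta=-1.0000 Bond=37.2451
(3,3): Delta=-0.3309 Bond=14.7438
V0=2.6294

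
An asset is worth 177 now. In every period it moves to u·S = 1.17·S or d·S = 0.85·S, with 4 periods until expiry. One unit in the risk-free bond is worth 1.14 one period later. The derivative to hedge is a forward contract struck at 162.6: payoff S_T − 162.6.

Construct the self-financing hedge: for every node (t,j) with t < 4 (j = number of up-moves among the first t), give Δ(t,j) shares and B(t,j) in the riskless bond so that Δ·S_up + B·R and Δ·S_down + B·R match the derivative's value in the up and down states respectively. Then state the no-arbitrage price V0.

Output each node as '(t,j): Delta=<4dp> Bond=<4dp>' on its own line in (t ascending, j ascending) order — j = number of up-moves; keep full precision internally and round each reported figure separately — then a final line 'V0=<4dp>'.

(0,0): Delta=1.0000 Bond=-96.2723
(1,0): Delta=1.0000 Bond=-109.7504
(1,1): Delta=1.0000 Bond=-109.7504
(2,0): Delta=1.0000 Bond=-125.1154
(2,1): Delta=1.0000 Bond=-125.1154
(2,2): Delta=1.0000 Bond=-125.1154
(3,0): Delta=1.0000 Bond=-142.6316
(3,1): Delta=1.0000 Bond=-142.6316
(3,2): Delta=1.0000 Bond=-142.6316
(3,3): Delta=1.0000 Bond=-142.6316
V0=80.7277

No-arbitrage ⇒ martingale measure with p* = (R−d)/(u−d) = 0.9062.
Terminal payoffs: V(4,0)=-70.2049, V(4,1)=-35.4209, V(4,2)=12.4584, V(4,3)=78.3627, V(4,4)=169.0780
Node (3,0) S=108.7001: V=(p*·-35.4209+(1−p*)·-70.2049)/1.14=-33.9315; Δ=(-35.4209−-70.2049)/(127.1791−92.3951)=1.0000; B=V−Δ·S=-142.6316
Node (3,1) S=149.6225: V=(p*·12.4584+(1−p*)·-35.4209)/1.14=6.9909; Δ=(12.4584−-35.4209)/(175.0584−127.1791)=1.0000; B=V−Δ·S=-142.6316
Node (3,2) S=205.9510: V=(p*·78.3627+(1−p*)·12.4584)/1.14=63.3194; Δ=(78.3627−12.4584)/(240.9627−175.0584)=1.0000; B=V−Δ·S=-142.6316
Node (3,3) S=283.4855: V=(p*·169.0780+(1−p*)·78.3627)/1.14=140.8539; Δ=(169.0780−78.3627)/(331.6780−240.9627)=1.0000; B=V−Δ·S=-142.6316
Node (2,0) S=127.8825: V=(p*·6.9909+(1−p*)·-33.9315)/1.14=2.7671; Δ=(6.9909−-33.9315)/(149.6225−108.7001)=1.0000; B=V−Δ·S=-125.1154
Node (2,1) S=176.0265: V=(p*·63.3194+(1−p*)·6.9909)/1.14=50.9111; Δ=(63.3194−6.9909)/(205.9510−149.6225)=1.0000; B=V−Δ·S=-125.1154
Node (2,2) S=242.2953: V=(p*·140.8539+(1−p*)·63.3194)/1.14=117.1799; Δ=(140.8539−63.3194)/(283.4855−205.9510)=1.0000; B=V−Δ·S=-125.1154
Node (1,0) S=150.4500: V=(p*·50.9111+(1−p*)·2.7671)/1.14=40.6996; Δ=(50.9111−2.7671)/(176.0265−127.8825)=1.0000; B=V−Δ·S=-109.7504
Node (1,1) S=207.0900: V=(p*·117.1799+(1−p*)·50.9111)/1.14=97.3396; Δ=(117.1799−50.9111)/(242.2953−176.0265)=1.0000; B=V−Δ·S=-109.7504
Node (0,0) S=177.0000: V=(p*·97.3396+(1−p*)·40.6996)/1.14=80.7277; Δ=(97.3396−40.6996)/(207.0900−150.4500)=1.0000; B=V−Δ·S=-96.2723
Check: Δ(0,0)·S0 + B(0,0) = 80.7277 = V0.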